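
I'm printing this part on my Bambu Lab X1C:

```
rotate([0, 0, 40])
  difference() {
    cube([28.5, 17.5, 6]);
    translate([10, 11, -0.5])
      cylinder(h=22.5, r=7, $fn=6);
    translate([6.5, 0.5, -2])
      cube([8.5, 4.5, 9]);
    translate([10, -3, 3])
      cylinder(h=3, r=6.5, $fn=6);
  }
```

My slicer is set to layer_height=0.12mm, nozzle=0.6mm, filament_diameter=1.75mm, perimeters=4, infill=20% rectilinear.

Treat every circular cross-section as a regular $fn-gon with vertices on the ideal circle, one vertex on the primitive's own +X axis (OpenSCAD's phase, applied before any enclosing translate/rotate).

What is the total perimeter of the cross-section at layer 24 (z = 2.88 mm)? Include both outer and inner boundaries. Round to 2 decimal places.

At z = 2.88 mm: the cube is present — its section is the full 28.5×17.5 rectangle (perimeter 92.00 mm); the cylinder at (10, 11): section is a regular 6-gon, circumradius r=7 (perimeter = 2·6·7.000·sin(180°/6) = 42.00 mm); the 8.5×4.5 cube at (6.5, 0.5) contributes its full rectangle (perimeter 26.00 mm); the cylinder at (10, -3) is not intersected at this z (z outside [3, 6]); After the difference (first − rest): starting from the 28.5×17.5 cube, the r=7 cylinder at (10, 11) lies wholly inside it (removes its full 127.31 mm² and its 42.00 mm outline becomes a hole wall); the 8.5×4.5 cube at (6.5, 0.5) partially overlaps it — only the 37.81 mm² overlap (of its 38.25 mm²) is removed, clipping the outline — boundary (outer + 1 inner loop) = 145.83 mm; (whole slice rotated 40° about Z — lengths, areas and connectivity unchanged). Overall, the cross-section is one region with 1 hole. Total boundary length (outer + inner) = 145.83 mm.

145.83 mm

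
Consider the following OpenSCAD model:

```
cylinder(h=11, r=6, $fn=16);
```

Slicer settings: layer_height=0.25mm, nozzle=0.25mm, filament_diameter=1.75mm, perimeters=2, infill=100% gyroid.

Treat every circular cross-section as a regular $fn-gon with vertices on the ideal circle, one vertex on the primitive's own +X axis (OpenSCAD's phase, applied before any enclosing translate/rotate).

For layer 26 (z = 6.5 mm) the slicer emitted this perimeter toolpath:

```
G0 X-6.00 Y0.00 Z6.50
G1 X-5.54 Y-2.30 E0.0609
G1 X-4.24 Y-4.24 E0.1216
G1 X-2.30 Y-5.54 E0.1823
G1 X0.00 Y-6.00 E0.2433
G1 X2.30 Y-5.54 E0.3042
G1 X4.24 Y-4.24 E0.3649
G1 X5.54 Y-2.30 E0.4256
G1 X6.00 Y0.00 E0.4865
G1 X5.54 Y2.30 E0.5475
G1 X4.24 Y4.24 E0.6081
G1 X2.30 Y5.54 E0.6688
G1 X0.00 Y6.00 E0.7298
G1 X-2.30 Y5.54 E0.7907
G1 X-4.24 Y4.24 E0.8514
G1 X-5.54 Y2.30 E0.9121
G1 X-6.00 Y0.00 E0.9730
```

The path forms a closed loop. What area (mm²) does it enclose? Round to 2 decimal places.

Apply the shoelace formula to the sequence of (X, Y) vertices; enclosed area = 110.15 mm².

110.15 mm²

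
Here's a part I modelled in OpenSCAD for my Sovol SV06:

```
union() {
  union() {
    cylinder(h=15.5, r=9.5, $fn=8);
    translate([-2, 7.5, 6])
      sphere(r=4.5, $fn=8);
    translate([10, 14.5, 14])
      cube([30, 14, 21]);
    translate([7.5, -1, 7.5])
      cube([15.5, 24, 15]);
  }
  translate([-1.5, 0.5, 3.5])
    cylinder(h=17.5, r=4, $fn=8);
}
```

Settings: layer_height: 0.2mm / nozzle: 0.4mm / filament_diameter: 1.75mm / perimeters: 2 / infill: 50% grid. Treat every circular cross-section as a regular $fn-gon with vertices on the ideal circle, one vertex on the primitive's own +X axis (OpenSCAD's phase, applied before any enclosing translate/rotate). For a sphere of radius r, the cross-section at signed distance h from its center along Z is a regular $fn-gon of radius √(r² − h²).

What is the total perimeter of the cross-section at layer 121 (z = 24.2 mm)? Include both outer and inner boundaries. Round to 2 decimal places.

At z = 24.2 mm: the cylinder is absent (z outside [0, 15.5]); the sphere at (-2, 7.5) does not reach this height (|z−center|=18.200 > r=4.5); the cube at (10, 14.5) (footprint 30×14) is included at this height (perimeter 88.00 mm); the cube at (7.5, -1) is absent (z outside [7.5, 22.5]); Merging all regions: only the 30×14 cube at (10, 14.5) is present, so the union is just that shape — boundary = 88.00 mm; the cylinder at (-1.5, 0.5) is absent (z outside [3.5, 21]); Merging all regions: only the result so far is present, so the union is just that shape — boundary = 88.00 mm. Overall, the cross-section is a single solid region. Total boundary length (outer) = 88.00 mm.

88.00 mm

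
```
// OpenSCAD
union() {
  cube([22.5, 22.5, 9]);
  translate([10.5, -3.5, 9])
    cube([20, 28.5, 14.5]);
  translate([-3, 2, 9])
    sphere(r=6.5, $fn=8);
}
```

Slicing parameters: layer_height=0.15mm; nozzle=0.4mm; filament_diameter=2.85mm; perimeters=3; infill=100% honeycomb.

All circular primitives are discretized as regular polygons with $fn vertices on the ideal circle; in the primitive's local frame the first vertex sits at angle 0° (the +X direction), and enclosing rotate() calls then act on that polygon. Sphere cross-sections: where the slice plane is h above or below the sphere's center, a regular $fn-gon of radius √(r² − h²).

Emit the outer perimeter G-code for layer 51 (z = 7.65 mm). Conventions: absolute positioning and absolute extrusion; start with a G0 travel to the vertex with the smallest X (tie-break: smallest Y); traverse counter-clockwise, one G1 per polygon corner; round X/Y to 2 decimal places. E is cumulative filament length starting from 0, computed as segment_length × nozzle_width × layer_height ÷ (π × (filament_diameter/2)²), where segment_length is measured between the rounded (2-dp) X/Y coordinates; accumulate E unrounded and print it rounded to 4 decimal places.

At z = 7.65 mm: the 22.5×22.5 cube contributes its full rectangle; the cube at (10.5, -3.5) does not reach this height (z outside [9, 23.5]); the r=6.5 sphere at (-3, 2) slices to a regular 8-gon of circumradius 6.358 (√(r²−h²) with h=1.35 from center); Merging all regions: the regions partially overlap (shared area 17.26 mm²), so overlapping operands fuse into one piece — 1 connected region. The outline is a single polygon with 11 vertices. Extrusion per mm of travel: 0.4 × 0.15 / (π × 1.425²) = 0.009405. Accumulating E over each segment gives final E = 1.0407.

G0 X-9.36 Y2.00 Z7.65
G1 X-7.50 Y-2.50 E0.0458
G1 X-3.00 Y-4.36 E0.0916
G1 X1.50 Y-2.50 E0.1374
G1 X2.53 Y0.00 E0.1628
G1 X22.50 Y0.00 E0.3506
G1 X22.50 Y22.50 E0.5623
G1 X0.00 Y22.50 E0.7739
G1 X0.00 Y7.12 E0.9185
G1 X-3.00 Y8.36 E0.9491
G1 X-7.50 Y6.50 E0.9949
G1 X-9.36 Y2.00 E1.0407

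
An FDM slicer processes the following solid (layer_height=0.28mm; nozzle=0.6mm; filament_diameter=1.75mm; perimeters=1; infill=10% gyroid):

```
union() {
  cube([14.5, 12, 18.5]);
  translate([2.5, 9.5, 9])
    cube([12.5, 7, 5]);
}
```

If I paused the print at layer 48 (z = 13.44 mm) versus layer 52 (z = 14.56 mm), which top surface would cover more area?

Layer 48 (z = 13.44): the cube (footprint 14.5×12) is included at this height (area 174.00 mm²); the 12.5×7 cube at (2.5, 9.5) contributes its full rectangle (area 87.50 mm²); Combining (union): the regions partially overlap — summed areas 261.50 mm² minus the doubly-counted overlap 30.00 mm² gives 231.50 mm² — area = 231.50 mm². So its area = 231.50 mm². Layer 52 (z = 14.56): the cube (footprint 14.5×12) is included at this height (area 174.00 mm²); the cube at (2.5, 9.5) is not intersected at this z (z outside [9, 14]); Merging all regions: only the 14.5×12 cube is present, so the union is just that shape — area = 174.00 mm². So its area = 174.00 mm². Layer 48 is larger (231.50 vs 174.00 mm²).

layer 48 (z = 13.44 mm)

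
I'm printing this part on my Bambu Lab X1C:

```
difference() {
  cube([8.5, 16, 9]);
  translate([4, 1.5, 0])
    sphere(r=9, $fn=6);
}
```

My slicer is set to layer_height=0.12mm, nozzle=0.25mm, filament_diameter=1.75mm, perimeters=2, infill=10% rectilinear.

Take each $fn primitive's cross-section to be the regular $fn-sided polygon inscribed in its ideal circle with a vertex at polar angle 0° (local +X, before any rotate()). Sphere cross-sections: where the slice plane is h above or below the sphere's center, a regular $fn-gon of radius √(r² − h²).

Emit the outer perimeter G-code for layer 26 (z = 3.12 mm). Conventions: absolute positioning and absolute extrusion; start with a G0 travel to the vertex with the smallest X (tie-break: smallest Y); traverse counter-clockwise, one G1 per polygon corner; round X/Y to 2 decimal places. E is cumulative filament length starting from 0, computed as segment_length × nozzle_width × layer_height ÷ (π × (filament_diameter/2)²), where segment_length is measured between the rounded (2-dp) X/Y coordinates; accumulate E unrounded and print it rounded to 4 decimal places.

G0 X0.00 Y8.81 Z3.12
G1 X8.22 Y8.81 E0.1025
G1 X8.50 Y8.33 E0.1095
G1 X8.50 Y16.00 E0.2051
G1 X0.00 Y16.00 E0.3111
G1 X0.00 Y8.81 E0.4008

At z = 3.12 mm: the 8.5×16 cube contributes its full rectangle; the sphere at (4, 1.5): section is a regular 6-gon, circumradius = √(r²−h²) = √(9²−3.12²) = 8.442; Taking the first minus the rest: starting from the 8.5×16 cube, the r=9 sphere at (4, 1.5) partially overlaps it — only the 74.83 mm² overlap (of its 185.15 mm²) is removed, clipping the outline — 1 connected region. The outline is a single polygon with 5 vertices. Extrusion per mm of travel: 0.25 × 0.12 / (π × 0.875²) = 0.012473. Accumulating E over each segment gives final E = 0.4008.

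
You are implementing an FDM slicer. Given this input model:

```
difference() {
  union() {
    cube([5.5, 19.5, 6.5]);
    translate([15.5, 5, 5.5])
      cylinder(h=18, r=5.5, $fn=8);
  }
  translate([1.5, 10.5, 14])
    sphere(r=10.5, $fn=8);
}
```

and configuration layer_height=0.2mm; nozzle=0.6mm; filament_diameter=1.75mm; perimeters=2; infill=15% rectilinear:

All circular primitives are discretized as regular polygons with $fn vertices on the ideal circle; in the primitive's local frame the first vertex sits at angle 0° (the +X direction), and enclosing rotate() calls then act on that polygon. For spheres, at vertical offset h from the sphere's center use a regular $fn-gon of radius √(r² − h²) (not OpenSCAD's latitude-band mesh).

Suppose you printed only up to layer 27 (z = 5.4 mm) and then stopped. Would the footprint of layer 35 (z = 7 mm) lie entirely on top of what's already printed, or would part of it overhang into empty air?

Compare the two slices. At z = 5.4: the cube is present — its section is the full 5.5×19.5 rectangle (area 107.25 mm²); the cylinder at (15.5, 5) is not intersected at this z (z outside [5.5, 23.5]); Taking the union: only the 5.5×19.5 cube is present, so the union is just that shape — area = 107.25 mm²; the r=10.5 sphere at (1.5, 10.5) slices to a regular 8-gon of circumradius 6.024 (√(r²−h²) with h=8.6 from center) (area = (8/2)·6.024²·sin(360°/8) = 102.64 mm²); Subtracting the remaining from the first: starting from that combined region (107.25 mm²), the r=10.5 sphere at (1.5, 10.5) partially overlaps it — only the 58.71 mm² overlap (of its 102.64 mm²) is removed, clipping the outline — area = 48.54 mm². At z = 7: the cube is not intersected at this z (z outside [0, 6.5]); the cylinder at (15.5, 5): section is a regular 8-gon, circumradius r=5.5 (area = (8/2)·5.500²·sin(360°/8) = 85.56 mm²); Taking the union: only the r=5.5 cylinder at (15.5, 5) is present, so the union is just that shape — area = 85.56 mm²; the r=10.5 sphere at (1.5, 10.5) slices to a regular 8-gon of circumradius 7.826 (√(r²−h²) with h=7 from center) (area = (8/2)·7.826²·sin(360°/8) = 173.24 mm²); Taking the first minus the rest: starting from the result so far (85.56 mm²), the r=10.5 sphere at (1.5, 10.5) misses the remaining region (no effect) — area = 85.56 mm². Checking containment: at z = 7 the cross-section extends beyond the z = 5.4 cross-section by about 85.56 mm².

part overhangs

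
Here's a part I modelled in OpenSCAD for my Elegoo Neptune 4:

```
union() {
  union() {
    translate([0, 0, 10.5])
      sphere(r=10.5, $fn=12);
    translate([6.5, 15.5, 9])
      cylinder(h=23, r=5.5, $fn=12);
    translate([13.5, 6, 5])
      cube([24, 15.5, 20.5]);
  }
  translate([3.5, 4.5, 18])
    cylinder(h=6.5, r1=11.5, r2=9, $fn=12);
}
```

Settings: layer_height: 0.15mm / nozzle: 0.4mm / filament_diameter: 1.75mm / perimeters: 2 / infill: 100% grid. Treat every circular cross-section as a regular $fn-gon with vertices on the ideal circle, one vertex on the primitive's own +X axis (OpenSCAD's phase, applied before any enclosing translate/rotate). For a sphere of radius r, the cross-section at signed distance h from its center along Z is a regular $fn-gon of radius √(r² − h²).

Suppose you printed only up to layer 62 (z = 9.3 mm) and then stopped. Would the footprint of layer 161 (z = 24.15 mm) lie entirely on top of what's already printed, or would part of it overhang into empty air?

Compare the two slices. At z = 9.3: the sphere: section is a regular 12-gon, circumradius = √(r²−h²) = √(10.5²−1.2²) = 10.431 (area = (12/2)·10.431²·sin(360°/12) = 326.43 mm²); the r=5.5 cylinder at (6.5, 15.5) contributes a regular 12-gon of circumradius 5.5 (area = (12/2)·5.500²·sin(360°/12) = 90.75 mm²); the cube at (13.5, 6) is present — its section is the full 24×15.5 rectangle (area 372.00 mm²); Taking the union: the 3 present regions are separate (no shared area or edge), so areas and boundary lengths simply add and each stays a separate island — area = 789.18 mm²; the cone at (3.5, 4.5) is not intersected at this z (z outside [18, 24.5]); Taking the union: only the result so far is present, so the union is just that shape — area = 789.18 mm². At z = 24.15: the sphere is not intersected at this z (|z−center|=13.650 > r=10.5); the r=5.5 cylinder at (6.5, 15.5) contributes a regular 12-gon of circumradius 5.5 (area = (12/2)·5.500²·sin(360°/12) = 90.75 mm²); the cube at (13.5, 6) is present — its section is the full 24×15.5 rectangle (area 372.00 mm²); Taking the union: the 2 present regions are separate (no shared area or edge), so areas and boundary lengths simply add and each stays a separate island — area = 462.75 mm²; the cone at (3.5, 4.5): at t=0.946 of its height the radius interpolates to r₁+(r₂−r₁)t = 9.135, giving a regular 12-gon of that circumradius (area = (12/2)·9.135²·sin(360°/12) = 250.32 mm²); Taking the union: the regions partially overlap — summed areas 713.07 mm² minus the doubly-counted overlap 16.49 mm² gives 696.58 mm² — area = 696.58 mm². Checking containment: at z = 24.15 the cross-section extends beyond the z = 9.3 cross-section by about 55.62 mm².

part overhangs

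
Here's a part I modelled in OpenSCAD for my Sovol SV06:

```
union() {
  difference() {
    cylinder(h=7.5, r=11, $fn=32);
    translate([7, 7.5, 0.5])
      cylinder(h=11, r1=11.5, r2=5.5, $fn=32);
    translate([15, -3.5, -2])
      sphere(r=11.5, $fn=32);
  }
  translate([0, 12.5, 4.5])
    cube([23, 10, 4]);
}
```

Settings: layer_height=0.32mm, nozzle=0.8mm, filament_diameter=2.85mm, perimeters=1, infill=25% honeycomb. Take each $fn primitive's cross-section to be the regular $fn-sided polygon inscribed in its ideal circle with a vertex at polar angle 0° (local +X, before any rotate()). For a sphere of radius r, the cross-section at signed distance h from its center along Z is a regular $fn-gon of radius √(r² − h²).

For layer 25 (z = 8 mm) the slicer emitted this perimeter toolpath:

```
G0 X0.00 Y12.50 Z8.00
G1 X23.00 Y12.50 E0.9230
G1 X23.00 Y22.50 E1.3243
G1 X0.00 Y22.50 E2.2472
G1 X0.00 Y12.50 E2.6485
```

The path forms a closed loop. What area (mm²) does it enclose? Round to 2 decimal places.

230.00 mm²

Apply the shoelace formula to the sequence of (X, Y) vertices; enclosed area = 230.00 mm².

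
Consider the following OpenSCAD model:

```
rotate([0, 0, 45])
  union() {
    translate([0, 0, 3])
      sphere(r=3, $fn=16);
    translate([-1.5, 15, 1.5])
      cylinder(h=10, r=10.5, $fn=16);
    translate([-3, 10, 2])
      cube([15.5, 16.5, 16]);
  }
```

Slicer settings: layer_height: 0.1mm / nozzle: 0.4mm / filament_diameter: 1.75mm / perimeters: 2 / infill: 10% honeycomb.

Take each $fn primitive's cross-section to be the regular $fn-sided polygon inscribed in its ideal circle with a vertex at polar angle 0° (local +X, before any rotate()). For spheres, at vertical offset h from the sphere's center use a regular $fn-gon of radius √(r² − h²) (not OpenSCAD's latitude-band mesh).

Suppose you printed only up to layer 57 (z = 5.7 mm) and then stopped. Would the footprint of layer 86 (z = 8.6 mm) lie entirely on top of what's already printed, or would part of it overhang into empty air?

entirely on top

Compare the two slices. At z = 5.7: the r=3 sphere contributes a regular 16-gon of circumradius √(3²−2.7²) = 1.308 (area = (16/2)·1.308²·sin(360°/16) = 5.24 mm²); the r=10.5 cylinder at (-1.5, 15) contributes a regular 16-gon of circumradius 10.5 (area = (16/2)·10.500²·sin(360°/16) = 337.53 mm²); the 15.5×16.5 cube at (-3, 10) contributes its full rectangle (area 255.75 mm²); Combining (union): the regions partially overlap — summed areas 598.51 mm² minus the doubly-counted overlap 157.20 mm² gives 441.32 mm² — area = 441.32 mm²; (whole slice rotated 45° about Z — lengths, areas and connectivity unchanged). At z = 8.6: the sphere is not intersected at this z (|z−center|=5.600 > r=3); the cylinder at (-1.5, 15): section is a regular 16-gon, circumradius r=10.5 (area = (16/2)·10.500²·sin(360°/16) = 337.53 mm²); the cube at (-3, 10) is present — its section is the full 15.5×16.5 rectangle (area 255.75 mm²); Combining (union): the regions partially overlap — summed areas 593.28 mm² minus the doubly-counted overlap 157.20 mm² gives 436.08 mm² — area = 436.08 mm²; (whole slice rotated 45° about Z — lengths, areas and connectivity unchanged). Checking containment: the cross-section at z = 8.6 is a subset of the cross-section at z = 5.7.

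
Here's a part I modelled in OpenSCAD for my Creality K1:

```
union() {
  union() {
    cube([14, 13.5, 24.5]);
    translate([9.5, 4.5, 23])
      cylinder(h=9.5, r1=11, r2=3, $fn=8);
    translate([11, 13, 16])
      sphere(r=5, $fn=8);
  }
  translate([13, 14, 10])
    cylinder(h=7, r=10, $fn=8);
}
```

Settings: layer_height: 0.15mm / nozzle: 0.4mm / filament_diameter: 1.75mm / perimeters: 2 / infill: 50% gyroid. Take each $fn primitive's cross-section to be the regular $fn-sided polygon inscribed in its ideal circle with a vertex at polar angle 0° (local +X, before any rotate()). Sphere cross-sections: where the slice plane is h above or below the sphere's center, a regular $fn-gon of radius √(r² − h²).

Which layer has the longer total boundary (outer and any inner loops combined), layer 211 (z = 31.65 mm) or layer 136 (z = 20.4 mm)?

Layer 211 (z = 31.65): the cube is not intersected at this z (z outside [0, 24.5]); the cone at (9.5, 4.5): at t=0.911 of its height the radius interpolates to r₁+(r₂−r₁)t = 3.716, giving a regular 8-gon of that circumradius (perimeter = 2·8·3.716·sin(180°/8) = 22.75 mm); the sphere at (11, 13) is not intersected at this z (|z−center|=15.650 > r=5); Taking the union: only the cone at (9.5, 4.5) is present, so the union is just that shape — boundary = 22.75 mm; the cylinder at (13, 14) does not reach this height (z outside [10, 17]); Taking the union: only that combined region is present, so the union is just that shape — boundary = 22.75 mm. So its perimeter = 22.75 mm. Layer 136 (z = 20.4): the cube is present — its section is the full 14×13.5 rectangle (perimeter 55.00 mm); the cone at (9.5, 4.5) is absent (z outside [23, 32.5]); the r=5 sphere at (11, 13) contributes a regular 8-gon of circumradius √(5²−4.4²) = 2.375 (perimeter = 2·8·2.375·sin(180°/8) = 14.54 mm); Taking the union: the regions partially overlap (shared area 10.25 mm²), so the edge portions inside another operand are dropped and the merged outline is re-measured after clipping — boundary = 56.85 mm; the cylinder at (13, 14) does not reach this height (z outside [10, 17]); Taking the union: only that combined region is present, so the union is just that shape — boundary = 56.85 mm. So its perimeter = 56.85 mm. Layer 136 is larger (56.85 vs 22.75 mm).

layer 136 (z = 20.4 mm)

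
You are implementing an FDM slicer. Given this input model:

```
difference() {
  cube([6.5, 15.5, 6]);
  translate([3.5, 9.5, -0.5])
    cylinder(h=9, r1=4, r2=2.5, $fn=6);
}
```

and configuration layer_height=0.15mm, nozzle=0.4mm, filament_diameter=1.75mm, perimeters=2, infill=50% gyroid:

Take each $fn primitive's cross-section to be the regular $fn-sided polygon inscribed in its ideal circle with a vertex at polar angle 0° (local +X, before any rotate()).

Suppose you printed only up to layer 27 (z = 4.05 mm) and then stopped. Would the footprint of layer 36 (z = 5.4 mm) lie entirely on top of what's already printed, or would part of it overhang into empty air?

part overhangs

Compare the two slices. At z = 4.05: the cube is present — its section is the full 6.5×15.5 rectangle (area 100.75 mm²); the cone at (3.5, 9.5): at t=0.506 of its height the radius interpolates to r₁+(r₂−r₁)t = 3.242, giving a regular 6-gon of that circumradius (area = (6/2)·3.242²·sin(360°/6) = 27.30 mm²); Taking the first minus the rest: starting from the 6.5×15.5 cube (100.75 mm²), the cone at (3.5, 9.5) partially overlaps it — only the 27.20 mm² overlap (of its 27.30 mm²) is removed, clipping the outline — area = 73.55 mm². At z = 5.4: the cube is present — its section is the full 6.5×15.5 rectangle (area 100.75 mm²); the cone at (3.5, 9.5) (r1=4→r2=2.5) has section circumradius 3.017 here — a regular 6-gon (area = (6/2)·3.017²·sin(360°/6) = 23.64 mm²); Taking the first minus the rest: starting from the 6.5×15.5 cube (100.75 mm²), the cone at (3.5, 9.5) partially overlaps it — only the 23.64 mm² overlap (of its 23.64 mm²) is removed, clipping the outline — area = 77.11 mm². Checking containment: at z = 5.4 the cross-section extends beyond the z = 4.05 cross-section by about 3.56 mm².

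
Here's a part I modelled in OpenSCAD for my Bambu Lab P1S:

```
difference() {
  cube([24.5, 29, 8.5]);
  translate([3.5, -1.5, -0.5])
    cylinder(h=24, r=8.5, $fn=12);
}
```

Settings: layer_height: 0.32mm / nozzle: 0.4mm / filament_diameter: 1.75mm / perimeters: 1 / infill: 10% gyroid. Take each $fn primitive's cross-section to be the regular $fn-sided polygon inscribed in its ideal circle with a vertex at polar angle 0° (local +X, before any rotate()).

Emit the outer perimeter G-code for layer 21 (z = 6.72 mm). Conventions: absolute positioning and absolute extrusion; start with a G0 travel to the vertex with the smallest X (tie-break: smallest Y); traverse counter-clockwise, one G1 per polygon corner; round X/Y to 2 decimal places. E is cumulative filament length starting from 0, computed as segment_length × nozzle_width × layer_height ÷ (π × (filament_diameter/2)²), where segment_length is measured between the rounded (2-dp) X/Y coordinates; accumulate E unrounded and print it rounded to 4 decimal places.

At z = 6.72 mm: the 24.5×29 cube contributes its full rectangle; the r=8.5 cylinder at (3.5, -1.5) gives a regular 12-gon of circumradius 8.5 (constant along its height); After the difference (first − rest): starting from the 24.5×29 cube, the r=8.5 cylinder at (3.5, -1.5) partially overlaps it — only the 64.60 mm² overlap (of its 216.75 mm²) is removed, clipping the outline — 1 connected region. The outline is a single polygon with 8 vertices. Extrusion per mm of travel: 0.4 × 0.32 / (π × 0.875²) = 0.053216. Accumulating E over each segment gives final E = 5.5670.

G0 X0.00 Y6.06 Z6.72
G1 X3.50 Y7.00 E0.1929
G1 X7.75 Y5.86 E0.4270
G1 X10.86 Y2.75 E0.6611
G1 X11.60 Y0.00 E0.8126
G1 X24.50 Y0.00 E1.4991
G1 X24.50 Y29.00 E3.0424
G1 X0.00 Y29.00 E4.3462
G1 X0.00 Y6.06 E5.5670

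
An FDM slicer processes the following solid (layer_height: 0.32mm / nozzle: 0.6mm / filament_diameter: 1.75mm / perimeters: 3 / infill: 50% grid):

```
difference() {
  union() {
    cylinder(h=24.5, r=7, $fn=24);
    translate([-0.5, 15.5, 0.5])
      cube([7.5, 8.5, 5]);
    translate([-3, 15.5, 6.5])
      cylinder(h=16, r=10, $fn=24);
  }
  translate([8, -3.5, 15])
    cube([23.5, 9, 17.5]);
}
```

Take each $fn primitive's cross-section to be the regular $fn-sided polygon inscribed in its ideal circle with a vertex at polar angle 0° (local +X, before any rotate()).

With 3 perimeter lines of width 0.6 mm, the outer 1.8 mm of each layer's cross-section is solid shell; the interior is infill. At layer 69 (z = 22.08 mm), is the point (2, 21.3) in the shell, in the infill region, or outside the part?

At z = 22.08 mm: the cylinder: section is a regular 24-gon, circumradius r=7; the cube at (-0.5, 15.5) does not reach this height (z outside [0.5, 5.5]); the cylinder at (-3, 15.5): section is a regular 24-gon, circumradius r=10; Merging all regions: the regions partially overlap (shared area 4.44 mm²), so overlapping operands fuse into one piece — 1 connected region; the cube at (8, -3.5) (footprint 23.5×9) is included at this height; Subtracting the remaining from the first: starting from that combined region, the 23.5×9 cube at (8, -3.5) misses the remaining region (no effect) — 1 connected region. Overall, the cross-section is a single solid region. The nearest boundary edge runs (2.00, 24.16)→(4.07, 22.57); distance from the point to it = 2.27 mm. The point is inside the cross-section and 2.27 mm from the nearest boundary — more than the 1.8 mm shell width (3 × 0.6), so it's in the infill interior.

infill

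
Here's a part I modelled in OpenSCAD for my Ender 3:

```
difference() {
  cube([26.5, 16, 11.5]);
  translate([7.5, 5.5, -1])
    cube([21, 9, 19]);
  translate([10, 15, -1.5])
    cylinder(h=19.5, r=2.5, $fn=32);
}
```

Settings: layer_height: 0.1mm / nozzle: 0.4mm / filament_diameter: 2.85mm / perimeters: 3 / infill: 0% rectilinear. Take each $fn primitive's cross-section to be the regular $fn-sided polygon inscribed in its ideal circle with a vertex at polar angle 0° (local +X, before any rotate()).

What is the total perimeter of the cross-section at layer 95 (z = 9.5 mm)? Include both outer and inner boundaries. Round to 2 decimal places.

116.59 mm

At z = 9.5 mm: the 26.5×16 cube contributes its full rectangle (perimeter 85.00 mm); the cube at (7.5, 5.5) (footprint 21×9) is included at this height (perimeter 60.00 mm); the cylinder at (10, 15): section is a regular 32-gon, circumradius r=2.5 (perimeter = 2·32·2.500·sin(180°/32) = 15.68 mm); After the difference (first − rest): starting from the 26.5×16 cube, the 21×9 cube at (7.5, 5.5) partially overlaps it — only the 171.00 mm² overlap (of its 189.00 mm²) is removed, clipping the outline; the r=2.5 cylinder at (10, 15) partially overlaps it — only the 7.32 mm² overlap (of its 19.51 mm²) is removed, clipping the outline — boundary = 116.59 mm. Overall, the cross-section has 2 separate islands. Total boundary length (outer) = 116.59 mm.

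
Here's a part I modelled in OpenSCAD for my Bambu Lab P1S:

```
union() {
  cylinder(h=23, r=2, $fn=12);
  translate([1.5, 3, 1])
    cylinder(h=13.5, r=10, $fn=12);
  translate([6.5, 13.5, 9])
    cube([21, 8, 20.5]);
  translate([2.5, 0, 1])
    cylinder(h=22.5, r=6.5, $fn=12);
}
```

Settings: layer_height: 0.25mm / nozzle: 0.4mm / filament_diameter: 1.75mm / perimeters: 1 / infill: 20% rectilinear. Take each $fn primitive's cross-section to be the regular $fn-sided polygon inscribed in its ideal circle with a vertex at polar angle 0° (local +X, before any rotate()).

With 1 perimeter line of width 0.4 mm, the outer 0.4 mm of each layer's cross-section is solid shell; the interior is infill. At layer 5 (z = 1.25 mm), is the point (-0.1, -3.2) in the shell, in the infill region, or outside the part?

At z = 1.25 mm: the cylinder: section is a regular 12-gon, circumradius r=2; the r=10 cylinder at (1.5, 3) contributes a regular 12-gon of circumradius 10; the cube at (6.5, 13.5) does not reach this height (z outside [9, 29.5]); the r=6.5 cylinder at (2.5, 0) contributes a regular 12-gon of circumradius 6.5; Merging all regions: the regions partially overlap (shared area 138.75 mm²), so overlapping operands fuse into one piece — 1 connected region. Overall, the cross-section is a single solid region. The nearest boundary edge runs (1.50, -7.00)→(-3.50, -5.66); distance from the point to it = 3.26 mm. The point is inside the cross-section and 3.26 mm from the nearest boundary — more than the 0.4 mm shell width (1 × 0.4), so it's in the infill interior.

infill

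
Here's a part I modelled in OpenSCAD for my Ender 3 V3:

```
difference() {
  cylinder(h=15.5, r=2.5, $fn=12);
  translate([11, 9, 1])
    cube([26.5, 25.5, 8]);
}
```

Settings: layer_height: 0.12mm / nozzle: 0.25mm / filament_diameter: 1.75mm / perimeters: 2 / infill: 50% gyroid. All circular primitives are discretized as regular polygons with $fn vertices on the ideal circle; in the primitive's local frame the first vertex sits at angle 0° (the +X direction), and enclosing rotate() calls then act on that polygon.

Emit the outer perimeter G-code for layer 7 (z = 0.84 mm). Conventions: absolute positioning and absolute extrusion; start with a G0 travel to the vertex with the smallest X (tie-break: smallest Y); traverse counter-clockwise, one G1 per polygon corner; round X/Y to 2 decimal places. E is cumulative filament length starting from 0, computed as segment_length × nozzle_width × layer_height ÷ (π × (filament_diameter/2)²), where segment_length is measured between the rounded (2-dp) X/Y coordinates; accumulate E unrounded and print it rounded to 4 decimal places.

G0 X-2.50 Y0.00 Z0.84
G1 X-2.17 Y-1.25 E0.0161
G1 X-1.25 Y-2.17 E0.0324
G1 X0.00 Y-2.50 E0.0485
G1 X1.25 Y-2.17 E0.0646
G1 X2.17 Y-1.25 E0.0808
G1 X2.50 Y0.00 E0.0970
G1 X2.17 Y1.25 E0.1131
G1 X1.25 Y2.17 E0.1293
G1 X0.00 Y2.50 E0.1454
G1 X-1.25 Y2.17 E0.1616
G1 X-2.17 Y1.25 E0.1778
G1 X-2.50 Y0.00 E0.1939

At z = 0.84 mm: the r=2.5 cylinder gives a regular 12-gon of circumradius 2.5 (constant along its height); the cube at (11, 9) is absent (z outside [1, 9]); Subtracting the remaining from the first: none of the subtracted shapes is present at this height, so the r=2.5 cylinder is unchanged — 1 connected region. The outline is a single polygon with 12 vertices. Extrusion per mm of travel: 0.25 × 0.12 / (π × 0.875²) = 0.012473. Accumulating E over each segment gives final E = 0.1939.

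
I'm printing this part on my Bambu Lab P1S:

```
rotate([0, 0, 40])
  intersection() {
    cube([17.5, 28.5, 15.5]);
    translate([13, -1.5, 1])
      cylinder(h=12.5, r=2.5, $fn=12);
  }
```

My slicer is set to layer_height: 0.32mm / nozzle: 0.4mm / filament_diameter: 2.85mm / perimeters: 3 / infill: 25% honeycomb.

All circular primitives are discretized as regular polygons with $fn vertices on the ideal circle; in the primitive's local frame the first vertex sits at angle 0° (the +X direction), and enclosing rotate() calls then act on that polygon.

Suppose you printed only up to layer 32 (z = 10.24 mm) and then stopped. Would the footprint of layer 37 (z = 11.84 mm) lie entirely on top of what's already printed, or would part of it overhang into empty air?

entirely on top

Compare the two slices. At z = 10.24: the cube (footprint 17.5×28.5) is included at this height (area 498.75 mm²); the cylinder at (13, -1.5): section is a regular 12-gon, circumradius r=2.5 (area = (12/2)·2.500²·sin(360°/12) = 18.75 mm²); After intersecting: the r=2.5 cylinder at (13, -1.5) partially overlaps the 17.5×28.5 cube; clipping to the common part keeps 2.52 mm² — area = 2.52 mm²; (rotated 40° about Z; rotation is an isometry so areas/perimeters/island counts are preserved). At z = 11.84: the cube (footprint 17.5×28.5) is included at this height (area 498.75 mm²); the cylinder at (13, -1.5): section is a regular 12-gon, circumradius r=2.5 (area = (12/2)·2.500²·sin(360°/12) = 18.75 mm²); Taking the intersection: the r=2.5 cylinder at (13, -1.5) partially overlaps the 17.5×28.5 cube; clipping to the common part keeps 2.52 mm² — area = 2.52 mm²; (whole slice rotated 40° about Z — lengths, areas and connectivity unchanged). Checking containment: the cross-section at z = 11.84 is a subset of the cross-section at z = 10.24.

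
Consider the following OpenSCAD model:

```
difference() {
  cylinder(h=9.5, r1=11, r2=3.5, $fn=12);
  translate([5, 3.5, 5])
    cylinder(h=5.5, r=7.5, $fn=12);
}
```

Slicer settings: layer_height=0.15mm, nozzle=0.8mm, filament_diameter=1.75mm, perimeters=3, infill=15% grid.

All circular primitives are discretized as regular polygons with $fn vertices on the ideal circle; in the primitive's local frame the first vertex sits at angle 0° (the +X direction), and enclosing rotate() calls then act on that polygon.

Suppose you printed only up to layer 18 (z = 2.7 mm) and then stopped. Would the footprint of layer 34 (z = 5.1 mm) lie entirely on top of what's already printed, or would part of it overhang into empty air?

Compare the two slices. At z = 2.7: the cone (r1=11→r2=3.5) has section circumradius 8.868 here — a regular 12-gon (area = (12/2)·8.868²·sin(360°/12) = 235.95 mm²); the cylinder at (5, 3.5) does not reach this height (z outside [5, 10.5]); Taking the first minus the rest: none of the subtracted shapes is present at this height, so the cone is unchanged — area = 235.95 mm². At z = 5.1: the cone contributes a regular 12-gon of circumradius 6.974 (interpolated between r1=11 and r2=3.5 at t=0.537) (area = (12/2)·6.974²·sin(360°/12) = 145.90 mm²); the r=7.5 cylinder at (5, 3.5) gives a regular 12-gon of circumradius 7.5 (constant along its height) (area = (12/2)·7.500²·sin(360°/12) = 168.75 mm²); Taking the first minus the rest: starting from the cone (145.90 mm²), the r=7.5 cylinder at (5, 3.5) partially overlaps it — only the 73.48 mm² overlap (of its 168.75 mm²) is removed, clipping the outline — area = 72.42 mm². Checking containment: the cross-section at z = 5.1 is a subset of the cross-section at z = 2.7.

entirely on top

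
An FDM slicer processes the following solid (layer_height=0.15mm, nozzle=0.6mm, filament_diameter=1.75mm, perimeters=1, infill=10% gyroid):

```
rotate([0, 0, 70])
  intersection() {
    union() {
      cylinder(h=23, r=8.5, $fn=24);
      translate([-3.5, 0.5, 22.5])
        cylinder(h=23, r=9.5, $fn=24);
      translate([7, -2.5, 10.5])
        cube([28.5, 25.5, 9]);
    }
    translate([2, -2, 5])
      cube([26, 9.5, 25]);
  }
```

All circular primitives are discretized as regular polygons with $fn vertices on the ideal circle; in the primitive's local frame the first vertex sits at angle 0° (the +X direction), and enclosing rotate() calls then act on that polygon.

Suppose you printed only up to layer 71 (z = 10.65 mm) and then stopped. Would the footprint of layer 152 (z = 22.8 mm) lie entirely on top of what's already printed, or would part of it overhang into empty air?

Compare the two slices. At z = 10.65: the r=8.5 cylinder gives a regular 24-gon of circumradius 8.5 (constant along its height) (area = (24/2)·8.500²·sin(360°/24) = 224.40 mm²); the cylinder at (-3.5, 0.5) does not reach this height (z outside [22.5, 45.5]); the cube at (7, -2.5) (footprint 28.5×25.5) is included at this height (area 726.75 mm²); Merging all regions: the regions partially overlap — summed areas 951.15 mm² minus the doubly-counted overlap 8.00 mm² gives 943.14 mm² — area = 943.14 mm²; the cube at (2, -2) (footprint 26×9.5) is included at this height (area 247.00 mm²); Keeping only the common overlap: the 26×9.5 cube at (2, -2) partially overlaps the result so far; clipping to the common part keeps 243.43 mm² — area = 243.43 mm²; (whole slice rotated 70° about Z — lengths, areas and connectivity unchanged). At z = 22.8: the cylinder: section is a regular 24-gon, circumradius r=8.5 (area = (24/2)·8.500²·sin(360°/24) = 224.40 mm²); the cylinder at (-3.5, 0.5): section is a regular 24-gon, circumradius r=9.5 (area = (24/2)·9.500²·sin(360°/24) = 280.30 mm²); the cube at (7, -2.5) does not reach this height (z outside [10.5, 19.5]); Taking the union: the regions partially overlap — summed areas 504.70 mm² minus the doubly-counted overlap 186.88 mm² gives 317.82 mm² — area = 317.82 mm²; the cube at (2, -2) (footprint 26×9.5) is included at this height (area 247.00 mm²); After intersecting: the 26×9.5 cube at (2, -2) partially overlaps the result so far; clipping to the common part keeps 51.35 mm² — area = 51.35 mm²; (whole slice rotated 70° about Z — lengths, areas and connectivity unchanged). Checking containment: the cross-section at z = 22.8 is a subset of the cross-section at z = 10.65.

entirely on top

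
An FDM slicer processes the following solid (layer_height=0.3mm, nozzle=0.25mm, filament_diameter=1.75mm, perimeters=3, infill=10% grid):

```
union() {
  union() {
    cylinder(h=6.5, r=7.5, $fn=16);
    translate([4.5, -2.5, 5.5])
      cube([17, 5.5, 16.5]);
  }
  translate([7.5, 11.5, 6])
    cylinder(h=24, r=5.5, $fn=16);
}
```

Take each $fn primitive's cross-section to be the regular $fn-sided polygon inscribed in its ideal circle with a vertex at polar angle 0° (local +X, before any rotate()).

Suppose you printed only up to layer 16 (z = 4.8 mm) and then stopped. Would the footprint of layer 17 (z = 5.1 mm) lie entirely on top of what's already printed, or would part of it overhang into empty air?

entirely on top

Compare the two slices. At z = 4.8: the r=7.5 cylinder contributes a regular 16-gon of circumradius 7.5 (area = (16/2)·7.500²·sin(360°/16) = 172.21 mm²); the cube at (4.5, -2.5) is not intersected at this z (z outside [5.5, 22]); Taking the union: only the r=7.5 cylinder is present, so the union is just that shape — area = 172.21 mm²; the cylinder at (7.5, 11.5) does not reach this height (z outside [6, 30]); Combining (union): only that combined region is present, so the union is just that shape — area = 172.21 mm². At z = 5.1: the r=7.5 cylinder contributes a regular 16-gon of circumradius 7.5 (area = (16/2)·7.500²·sin(360°/16) = 172.21 mm²); the cube at (4.5, -2.5) is absent (z outside [5.5, 22]); Merging all regions: only the r=7.5 cylinder is present, so the union is just that shape — area = 172.21 mm²; the cylinder at (7.5, 11.5) is absent (z outside [6, 30]); Merging all regions: only that combined region is present, so the union is just that shape — area = 172.21 mm². Checking containment: the cross-section at z = 5.1 is a subset of the cross-section at z = 4.8.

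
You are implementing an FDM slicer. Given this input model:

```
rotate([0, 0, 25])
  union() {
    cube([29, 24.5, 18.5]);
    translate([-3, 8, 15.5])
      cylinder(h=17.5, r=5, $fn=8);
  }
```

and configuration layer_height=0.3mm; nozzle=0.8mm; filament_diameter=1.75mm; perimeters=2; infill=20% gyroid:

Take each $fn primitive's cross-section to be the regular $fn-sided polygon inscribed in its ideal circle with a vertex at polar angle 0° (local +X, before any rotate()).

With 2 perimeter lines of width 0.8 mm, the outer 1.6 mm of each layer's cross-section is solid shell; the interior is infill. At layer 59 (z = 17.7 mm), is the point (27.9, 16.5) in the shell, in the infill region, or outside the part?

At z = 17.7 mm: the cube (footprint 29×24.5) is included at this height; the r=5 cylinder at (-3, 8) gives a regular 8-gon of circumradius 5 (constant along its height); Combining (union): the regions partially overlap (shared area 9.08 mm²), so overlapping operands fuse into one piece — 1 connected region; (rotated 25° about Z; rotation is an isometry so areas/perimeters/island counts are preserved). Overall, the cross-section is a single solid region. Undo the 25° rotation: the query point maps to (32.259, 3.163) in the un-rotated model frame. The nearest boundary edge runs (29.00, 24.50)→(29.00, 0.00); distance from the point to it = 3.26 mm. The point is not inside any of the regions above, so it lies outside the cross-section (3.26 mm from the nearest boundary).

outside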